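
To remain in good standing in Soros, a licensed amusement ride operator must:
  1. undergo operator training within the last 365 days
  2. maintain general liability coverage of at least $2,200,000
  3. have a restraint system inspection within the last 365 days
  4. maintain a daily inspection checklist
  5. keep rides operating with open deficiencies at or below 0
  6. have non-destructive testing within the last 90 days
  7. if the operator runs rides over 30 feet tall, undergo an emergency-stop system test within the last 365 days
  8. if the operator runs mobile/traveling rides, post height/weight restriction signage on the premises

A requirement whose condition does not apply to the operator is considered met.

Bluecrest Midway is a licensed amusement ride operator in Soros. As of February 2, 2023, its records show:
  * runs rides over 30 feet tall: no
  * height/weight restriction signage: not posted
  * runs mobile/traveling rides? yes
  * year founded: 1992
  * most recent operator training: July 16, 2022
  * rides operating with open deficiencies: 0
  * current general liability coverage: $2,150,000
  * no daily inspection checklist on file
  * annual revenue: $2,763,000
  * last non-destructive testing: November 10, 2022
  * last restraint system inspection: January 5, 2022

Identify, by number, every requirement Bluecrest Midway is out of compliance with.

2, 3, 4, 8

1. operator training 201 days ago vs limit 365 → met
2. general liability coverage $2,150,000 < $2,200,000 → not met
3. restraint system inspection 393 days ago vs limit 365 → not met
4. daily inspection checklist absent → not met
5. rides operating with open deficiencies 0 ≤ 0 → met
6. non-destructive testing 84 days ago vs limit 90 → met
7. condition 'runs rides over 30 feet tall' does not hold → requirement n/a → met
8. condition 'runs mobile/traveling rides' holds; height/weight restriction signage absent → not met
Not met: 2, 3, 4, 8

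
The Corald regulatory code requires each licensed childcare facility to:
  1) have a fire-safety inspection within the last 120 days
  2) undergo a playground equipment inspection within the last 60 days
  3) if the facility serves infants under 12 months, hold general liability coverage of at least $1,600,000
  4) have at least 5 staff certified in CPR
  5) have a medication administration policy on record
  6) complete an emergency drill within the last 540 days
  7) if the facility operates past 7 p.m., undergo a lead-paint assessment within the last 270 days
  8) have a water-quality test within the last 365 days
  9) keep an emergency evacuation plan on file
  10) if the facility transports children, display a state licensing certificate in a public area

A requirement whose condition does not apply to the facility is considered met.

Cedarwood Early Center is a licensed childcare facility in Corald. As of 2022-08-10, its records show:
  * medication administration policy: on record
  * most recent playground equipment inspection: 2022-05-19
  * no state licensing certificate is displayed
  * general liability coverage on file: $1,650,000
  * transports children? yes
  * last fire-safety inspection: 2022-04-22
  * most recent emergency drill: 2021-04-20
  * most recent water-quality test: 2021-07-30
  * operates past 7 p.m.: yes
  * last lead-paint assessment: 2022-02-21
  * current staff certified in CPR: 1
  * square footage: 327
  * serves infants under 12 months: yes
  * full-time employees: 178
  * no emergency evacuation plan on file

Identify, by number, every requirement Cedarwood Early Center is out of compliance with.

2, 4, 8, 9, 10

1. fire-safety inspection 110 days ago vs limit 120 → met
2. playground equipment inspection 83 days ago vs limit 60 → not met
3. condition 'serves infants under 12 months' holds; general liability coverage $1,650,000 ≥ $1,600,000 → met
4. staff certified in CPR 1 < 5 → not met
5. medication administration policy present → met
6. emergency drill 477 days ago vs limit 540 → met
7. condition 'operates past 7 p.m.' holds; lead-paint assessment 170 days ago vs limit 270 → met
8. water-quality test 376 days ago vs limit 365 → not met
9. emergency evacuation plan absent → not met
10. condition 'transports children' holds; state licensing certificate absent → not met
Not met: 2, 4, 8, 9, 10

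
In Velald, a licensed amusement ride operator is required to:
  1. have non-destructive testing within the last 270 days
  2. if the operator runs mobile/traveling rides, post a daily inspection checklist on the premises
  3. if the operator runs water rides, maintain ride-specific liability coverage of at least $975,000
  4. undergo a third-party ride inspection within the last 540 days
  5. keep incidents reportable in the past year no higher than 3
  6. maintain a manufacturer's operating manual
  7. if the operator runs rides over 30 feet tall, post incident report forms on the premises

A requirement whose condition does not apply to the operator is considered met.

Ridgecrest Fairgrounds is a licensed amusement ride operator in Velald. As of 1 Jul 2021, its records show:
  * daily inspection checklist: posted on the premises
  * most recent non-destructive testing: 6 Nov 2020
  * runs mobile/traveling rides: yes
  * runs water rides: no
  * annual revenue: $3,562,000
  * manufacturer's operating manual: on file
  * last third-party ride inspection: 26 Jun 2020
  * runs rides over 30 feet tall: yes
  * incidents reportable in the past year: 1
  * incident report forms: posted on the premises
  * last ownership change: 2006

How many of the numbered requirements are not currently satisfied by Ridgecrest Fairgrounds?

0

1. non-destructive testing 237 days ago vs limit 270 → met
2. condition 'runs mobile/traveling rides' holds; daily inspection checklist present → met
3. condition 'runs water rides' does not hold → requirement n/a → met
4. third-party ride inspection 370 days ago vs limit 540 → met
5. incidents reportable in the past year 1 ≤ 3 → met
6. manufacturer's operating manual present → met
7. condition 'runs rides over 30 feet tall' holds; incident report forms present → met
Not met: 0 of 7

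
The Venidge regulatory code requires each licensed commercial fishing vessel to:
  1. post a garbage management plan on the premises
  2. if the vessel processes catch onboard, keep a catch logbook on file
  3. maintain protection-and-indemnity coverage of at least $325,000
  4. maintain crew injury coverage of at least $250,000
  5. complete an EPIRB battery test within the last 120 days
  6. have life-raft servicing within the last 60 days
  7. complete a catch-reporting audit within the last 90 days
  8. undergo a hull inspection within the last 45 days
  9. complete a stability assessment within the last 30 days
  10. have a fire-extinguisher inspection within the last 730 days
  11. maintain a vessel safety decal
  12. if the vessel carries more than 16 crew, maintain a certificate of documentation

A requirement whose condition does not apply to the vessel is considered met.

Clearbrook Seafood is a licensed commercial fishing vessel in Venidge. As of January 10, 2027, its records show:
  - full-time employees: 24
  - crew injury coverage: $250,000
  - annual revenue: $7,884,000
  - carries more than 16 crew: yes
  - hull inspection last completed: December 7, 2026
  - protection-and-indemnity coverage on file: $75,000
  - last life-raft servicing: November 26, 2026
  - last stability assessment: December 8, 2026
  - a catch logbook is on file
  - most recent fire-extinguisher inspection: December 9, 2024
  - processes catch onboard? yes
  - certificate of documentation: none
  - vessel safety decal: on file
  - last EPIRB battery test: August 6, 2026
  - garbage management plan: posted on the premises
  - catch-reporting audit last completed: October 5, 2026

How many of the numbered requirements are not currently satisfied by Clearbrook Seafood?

6

1. garbage management plan present → met
2. condition 'processes catch onboard' holds; catch logbook present → met
3. protection-and-indemnity coverage $75,000 < $325,000 → not met
4. crew injury coverage $250,000 ≥ $250,000 → met
5. EPIRB battery test 157 days ago vs limit 120 → not met
6. life-raft servicing 45 days ago vs limit 60 → met
7. catch-reporting audit 97 days ago vs limit 90 → not met
8. hull inspection 34 days ago vs limit 45 → met
9. stability assessment 33 days ago vs limit 30 → not met
10. fire-extinguisher inspection 762 days ago vs limit 730 → not met
11. vessel safety decal present → met
12. condition 'carries more than 16 crew' holds; certificate of documentation absent → not met
Not met: 6 of 12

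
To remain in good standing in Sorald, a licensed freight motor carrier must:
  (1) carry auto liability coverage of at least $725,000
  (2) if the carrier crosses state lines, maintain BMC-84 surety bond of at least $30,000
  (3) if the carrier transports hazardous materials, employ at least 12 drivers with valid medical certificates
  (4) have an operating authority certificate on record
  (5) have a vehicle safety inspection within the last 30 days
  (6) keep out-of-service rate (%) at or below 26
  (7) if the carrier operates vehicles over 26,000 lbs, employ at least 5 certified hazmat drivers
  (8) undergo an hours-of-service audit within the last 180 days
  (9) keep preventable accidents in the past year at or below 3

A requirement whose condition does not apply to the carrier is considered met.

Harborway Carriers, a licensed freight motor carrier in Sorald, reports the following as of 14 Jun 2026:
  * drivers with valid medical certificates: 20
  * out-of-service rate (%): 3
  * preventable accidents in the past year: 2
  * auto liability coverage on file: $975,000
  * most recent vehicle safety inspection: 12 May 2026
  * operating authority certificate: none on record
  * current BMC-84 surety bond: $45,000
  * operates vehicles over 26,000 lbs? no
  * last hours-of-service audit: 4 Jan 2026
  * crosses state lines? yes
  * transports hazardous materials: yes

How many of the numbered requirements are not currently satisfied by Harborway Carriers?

1. auto liability coverage $975,000 ≥ $725,000 → met
2. condition 'crosses state lines' holds; BMC-84 surety bond $45,000 ≥ $30,000 → met
3. condition 'transports hazardous materials' holds; drivers with valid medical certificates 20 ≥ 12 → met
4. operating authority certificate absent → not met
5. vehicle safety inspection 33 days ago vs limit 30 → not met
6. out-of-service rate (%) 3 ≤ 26 → met
7. condition 'operates vehicles over 26,000 lbs' does not hold → requirement n/a → met
8. hours-of-service audit 161 days ago vs limit 180 → met
9. preventable accidents in the past year 2 ≤ 3 → met
Not met: 2 of 9

2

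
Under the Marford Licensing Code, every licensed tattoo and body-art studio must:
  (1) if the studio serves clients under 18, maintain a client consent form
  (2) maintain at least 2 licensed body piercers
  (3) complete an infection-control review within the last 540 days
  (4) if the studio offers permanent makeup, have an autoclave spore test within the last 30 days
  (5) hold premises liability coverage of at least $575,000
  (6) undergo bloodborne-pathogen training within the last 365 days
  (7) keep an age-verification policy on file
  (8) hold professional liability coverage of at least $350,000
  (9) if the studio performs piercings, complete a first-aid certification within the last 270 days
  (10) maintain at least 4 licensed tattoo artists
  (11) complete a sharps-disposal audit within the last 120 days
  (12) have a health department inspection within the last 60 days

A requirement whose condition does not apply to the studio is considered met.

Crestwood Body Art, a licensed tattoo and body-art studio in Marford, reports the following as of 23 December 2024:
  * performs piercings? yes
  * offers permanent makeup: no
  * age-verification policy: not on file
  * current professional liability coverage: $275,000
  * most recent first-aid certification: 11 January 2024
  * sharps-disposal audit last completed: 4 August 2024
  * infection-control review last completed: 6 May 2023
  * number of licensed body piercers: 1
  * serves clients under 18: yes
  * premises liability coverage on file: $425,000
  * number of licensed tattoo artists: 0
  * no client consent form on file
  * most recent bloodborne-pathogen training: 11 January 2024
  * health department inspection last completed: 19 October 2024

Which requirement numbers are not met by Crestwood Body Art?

1, 2, 3, 5, 7, 8, 9, 10, 11, 12

1. condition 'serves clients under 18' holds; client consent form absent → not met
2. licensed body piercers 1 < 2 → not met
3. infection-control review 597 days ago vs limit 540 → not met
4. condition 'offers permanent makeup' does not hold → requirement n/a → met
5. premises liability coverage $425,000 < $575,000 → not met
6. bloodborne-pathogen training 347 days ago vs limit 365 → met
7. age-verification policy absent → not met
8. professional liability coverage $275,000 < $350,000 → not met
9. condition 'performs piercings' holds; first-aid certification 347 days ago vs limit 270 → not met
10. licensed tattoo artists 0 < 4 → not met
11. sharps-disposal audit 141 days ago vs limit 120 → not met
12. health department inspection 65 days ago vs limit 60 → not met
Not met: 1, 2, 3, 5, 7, 8, 9, 10, 11, 12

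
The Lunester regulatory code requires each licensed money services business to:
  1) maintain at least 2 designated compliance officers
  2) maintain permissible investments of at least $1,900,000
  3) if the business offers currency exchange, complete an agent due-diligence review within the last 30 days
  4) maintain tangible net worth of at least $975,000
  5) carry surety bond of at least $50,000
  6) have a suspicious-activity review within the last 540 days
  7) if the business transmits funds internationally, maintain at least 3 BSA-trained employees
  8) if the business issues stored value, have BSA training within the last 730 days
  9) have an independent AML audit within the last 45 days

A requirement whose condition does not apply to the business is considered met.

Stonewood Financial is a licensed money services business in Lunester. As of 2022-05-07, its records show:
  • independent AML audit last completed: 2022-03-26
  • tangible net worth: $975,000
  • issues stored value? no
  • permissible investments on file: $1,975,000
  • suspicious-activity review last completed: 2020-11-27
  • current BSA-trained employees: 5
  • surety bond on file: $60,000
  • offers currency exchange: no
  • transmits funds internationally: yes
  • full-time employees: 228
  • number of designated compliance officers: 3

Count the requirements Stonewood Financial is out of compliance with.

0

1. designated compliance officers 3 ≥ 2 → met
2. permissible investments $1,975,000 ≥ $1,900,000 → met
3. condition 'offers currency exchange' does not hold → requirement n/a → met
4. tangible net worth $975,000 ≥ $975,000 → met
5. surety bond $60,000 ≥ $50,000 → met
6. suspicious-activity review 526 days ago vs limit 540 → met
7. condition 'transmits funds internationally' holds; BSA-trained employees 5 ≥ 3 → met
8. condition 'issues stored value' does not hold → requirement n/a → met
9. independent AML audit 42 days ago vs limit 45 → met
Not met: 0 of 9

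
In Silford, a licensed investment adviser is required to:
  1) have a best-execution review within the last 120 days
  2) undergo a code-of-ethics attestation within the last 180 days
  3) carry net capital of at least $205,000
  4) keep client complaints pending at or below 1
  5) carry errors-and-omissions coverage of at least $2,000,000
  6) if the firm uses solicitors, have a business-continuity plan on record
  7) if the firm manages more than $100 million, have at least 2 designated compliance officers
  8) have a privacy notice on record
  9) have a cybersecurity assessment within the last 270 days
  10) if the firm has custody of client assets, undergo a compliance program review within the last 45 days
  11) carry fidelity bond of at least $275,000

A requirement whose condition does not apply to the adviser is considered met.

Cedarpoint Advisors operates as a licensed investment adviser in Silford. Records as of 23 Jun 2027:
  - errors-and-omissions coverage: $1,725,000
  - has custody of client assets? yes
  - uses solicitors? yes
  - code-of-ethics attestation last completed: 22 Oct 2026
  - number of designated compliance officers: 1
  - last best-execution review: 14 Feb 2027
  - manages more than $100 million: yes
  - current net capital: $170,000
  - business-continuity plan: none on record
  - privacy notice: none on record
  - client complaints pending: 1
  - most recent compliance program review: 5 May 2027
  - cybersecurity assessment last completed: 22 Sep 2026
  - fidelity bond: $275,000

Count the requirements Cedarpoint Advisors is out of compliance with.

9

1. best-execution review 129 days ago vs limit 120 → not met
2. code-of-ethics attestation 244 days ago vs limit 180 → not met
3. net capital $170,000 < $205,000 → not met
4. client complaints pending 1 ≤ 1 → met
5. errors-and-omissions coverage $1,725,000 < $2,000,000 → not met
6. condition 'uses solicitors' holds; business-continuity plan absent → not met
7. condition 'manages more than $100 million' holds; designated compliance officers 1 < 2 → not met
8. privacy notice absent → not met
9. cybersecurity assessment 274 days ago vs limit 270 → not met
10. condition 'has custody of client assets' holds; compliance program review 49 days ago vs limit 45 → not met
11. fidelity bond $275,000 ≥ $275,000 → met
Not met: 9 of 11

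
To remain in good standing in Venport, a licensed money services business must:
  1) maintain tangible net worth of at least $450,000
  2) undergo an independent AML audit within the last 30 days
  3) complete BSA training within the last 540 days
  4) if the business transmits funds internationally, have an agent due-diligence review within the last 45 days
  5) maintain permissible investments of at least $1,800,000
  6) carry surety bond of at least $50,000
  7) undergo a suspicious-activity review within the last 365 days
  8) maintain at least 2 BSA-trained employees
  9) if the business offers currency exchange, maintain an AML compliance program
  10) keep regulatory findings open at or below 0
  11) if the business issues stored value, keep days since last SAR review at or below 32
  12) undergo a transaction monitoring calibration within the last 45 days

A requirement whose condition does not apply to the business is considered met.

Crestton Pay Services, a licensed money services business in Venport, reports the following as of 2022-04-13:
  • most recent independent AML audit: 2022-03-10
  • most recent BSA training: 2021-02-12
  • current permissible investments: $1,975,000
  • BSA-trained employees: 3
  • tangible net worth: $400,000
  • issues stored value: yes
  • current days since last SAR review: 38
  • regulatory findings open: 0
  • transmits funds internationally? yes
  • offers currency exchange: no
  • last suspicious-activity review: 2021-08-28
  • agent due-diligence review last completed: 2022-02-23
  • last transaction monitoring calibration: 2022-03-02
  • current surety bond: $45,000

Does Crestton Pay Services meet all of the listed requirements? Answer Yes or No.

No

1. tangible net worth $400,000 < $450,000 → not met
2. independent AML audit 34 days ago vs limit 30 → not met
3. BSA training 425 days ago vs limit 540 → met
4. condition 'transmits funds internationally' holds; agent due-diligence review 49 days ago vs limit 45 → not met
5. permissible investments $1,975,000 ≥ $1,800,000 → met
6. surety bond $45,000 < $50,000 → not met
7. suspicious-activity review 228 days ago vs limit 365 → met
8. BSA-trained employees 3 ≥ 2 → met
9. condition 'offers currency exchange' does not hold → requirement n/a → met
10. regulatory findings open 0 ≤ 0 → met
11. condition 'issues stored value' holds; days since last SAR review 38 > 32 → not met
12. transaction monitoring calibration 42 days ago vs limit 45 → met
Not met: 1, 2, 4, 6, 11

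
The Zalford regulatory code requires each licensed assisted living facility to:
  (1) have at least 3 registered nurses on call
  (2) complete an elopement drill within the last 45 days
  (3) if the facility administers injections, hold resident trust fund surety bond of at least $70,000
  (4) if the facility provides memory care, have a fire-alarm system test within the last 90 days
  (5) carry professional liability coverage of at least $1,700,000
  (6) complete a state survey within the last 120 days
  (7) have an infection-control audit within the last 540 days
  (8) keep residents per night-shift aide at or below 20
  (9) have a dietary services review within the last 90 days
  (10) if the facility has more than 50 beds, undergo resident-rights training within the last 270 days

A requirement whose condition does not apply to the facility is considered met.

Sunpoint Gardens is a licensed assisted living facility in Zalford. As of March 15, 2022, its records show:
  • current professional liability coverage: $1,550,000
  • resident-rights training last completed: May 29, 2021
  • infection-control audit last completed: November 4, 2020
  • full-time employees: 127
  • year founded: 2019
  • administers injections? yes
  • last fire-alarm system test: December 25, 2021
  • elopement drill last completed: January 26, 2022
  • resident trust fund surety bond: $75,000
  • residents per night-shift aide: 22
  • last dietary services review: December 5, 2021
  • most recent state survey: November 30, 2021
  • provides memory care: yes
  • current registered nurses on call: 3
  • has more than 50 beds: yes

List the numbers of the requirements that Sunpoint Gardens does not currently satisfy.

1. registered nurses on call 3 ≥ 3 → met
2. elopement drill 48 days ago vs limit 45 → not met
3. condition 'administers injections' holds; resident trust fund surety bond $75,000 ≥ $70,000 → met
4. condition 'provides memory care' holds; fire-alarm system test 80 days ago vs limit 90 → met
5. professional liability coverage $1,550,000 < $1,700,000 → not met
6. state survey 105 days ago vs limit 120 → met
7. infection-control audit 496 days ago vs limit 540 → met
8. residents per night-shift aide 22 > 20 → not met
9. dietary services review 100 days ago vs limit 90 → not met
10. condition 'has more than 50 beds' holds; resident-rights training 290 days ago vs limit 270 → not met
Not met: 2, 5, 8, 9, 10

2, 5, 8, 9, 10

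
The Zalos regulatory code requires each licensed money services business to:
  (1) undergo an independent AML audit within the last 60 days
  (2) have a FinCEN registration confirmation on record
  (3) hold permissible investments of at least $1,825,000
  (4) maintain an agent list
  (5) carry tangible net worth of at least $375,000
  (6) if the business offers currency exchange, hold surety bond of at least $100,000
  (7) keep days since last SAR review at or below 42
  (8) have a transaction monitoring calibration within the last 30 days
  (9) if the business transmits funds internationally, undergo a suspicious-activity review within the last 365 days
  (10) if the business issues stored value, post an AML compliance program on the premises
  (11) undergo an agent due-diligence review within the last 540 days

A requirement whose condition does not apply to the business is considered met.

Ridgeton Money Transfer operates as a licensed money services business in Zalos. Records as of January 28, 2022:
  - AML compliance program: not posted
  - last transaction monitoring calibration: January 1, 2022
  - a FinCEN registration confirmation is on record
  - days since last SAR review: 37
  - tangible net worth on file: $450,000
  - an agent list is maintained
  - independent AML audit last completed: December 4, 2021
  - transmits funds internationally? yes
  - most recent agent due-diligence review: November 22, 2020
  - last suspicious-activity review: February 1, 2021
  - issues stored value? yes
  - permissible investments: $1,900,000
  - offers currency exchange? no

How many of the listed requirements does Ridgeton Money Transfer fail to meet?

1

1. independent AML audit 55 days ago vs limit 60 → met
2. FinCEN registration confirmation present → met
3. permissible investments $1,900,000 ≥ $1,825,000 → met
4. agent list present → met
5. tangible net worth $450,000 ≥ $375,000 → met
6. condition 'offers currency exchange' does not hold → requirement n/a → met
7. days since last SAR review 37 ≤ 42 → met
8. transaction monitoring calibration 27 days ago vs limit 30 → met
9. condition 'transmits funds internationally' holds; suspicious-activity review 361 days ago vs limit 365 → met
10. condition 'issues stored value' holds; AML compliance program absent → not met
11. agent due-diligence review 432 days ago vs limit 540 → met
Not met: 1 of 11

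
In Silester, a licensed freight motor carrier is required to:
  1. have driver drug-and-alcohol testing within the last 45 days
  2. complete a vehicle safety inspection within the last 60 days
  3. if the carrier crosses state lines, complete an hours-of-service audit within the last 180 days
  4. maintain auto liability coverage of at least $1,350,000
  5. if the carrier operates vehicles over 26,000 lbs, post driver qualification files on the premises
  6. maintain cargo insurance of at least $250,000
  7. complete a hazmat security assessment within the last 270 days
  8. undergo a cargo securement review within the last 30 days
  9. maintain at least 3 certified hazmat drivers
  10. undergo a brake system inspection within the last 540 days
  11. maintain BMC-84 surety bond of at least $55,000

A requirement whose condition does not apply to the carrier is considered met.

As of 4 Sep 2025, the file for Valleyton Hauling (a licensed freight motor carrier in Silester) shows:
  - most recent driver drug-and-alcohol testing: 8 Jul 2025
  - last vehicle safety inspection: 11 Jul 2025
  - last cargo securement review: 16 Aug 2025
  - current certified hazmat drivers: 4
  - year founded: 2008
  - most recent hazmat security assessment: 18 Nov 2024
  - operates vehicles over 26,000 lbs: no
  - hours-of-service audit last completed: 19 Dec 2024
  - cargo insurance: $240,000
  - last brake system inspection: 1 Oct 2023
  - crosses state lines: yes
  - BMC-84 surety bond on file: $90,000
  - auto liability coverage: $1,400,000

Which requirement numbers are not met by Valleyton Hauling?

1. driver drug-and-alcohol testing 58 days ago vs limit 45 → not met
2. vehicle safety inspection 55 days ago vs limit 60 → met
3. condition 'crosses state lines' holds; hours-of-service audit 259 days ago vs limit 180 → not met
4. auto liability coverage $1,400,000 ≥ $1,350,000 → met
5. condition 'operates vehicles over 26,000 lbs' does not hold → requirement n/a → met
6. cargo insurance $240,000 < $250,000 → not met
7. hazmat security assessment 290 days ago vs limit 270 → not met
8. cargo securement review 19 days ago vs limit 30 → met
9. certified hazmat drivers 4 ≥ 3 → met
10. brake system inspection 704 days ago vs limit 540 → not met
11. BMC-84 surety bond $90,000 ≥ $55,000 → met
Not met: 1, 3, 6, 7, 10

1, 3, 6, 7, 10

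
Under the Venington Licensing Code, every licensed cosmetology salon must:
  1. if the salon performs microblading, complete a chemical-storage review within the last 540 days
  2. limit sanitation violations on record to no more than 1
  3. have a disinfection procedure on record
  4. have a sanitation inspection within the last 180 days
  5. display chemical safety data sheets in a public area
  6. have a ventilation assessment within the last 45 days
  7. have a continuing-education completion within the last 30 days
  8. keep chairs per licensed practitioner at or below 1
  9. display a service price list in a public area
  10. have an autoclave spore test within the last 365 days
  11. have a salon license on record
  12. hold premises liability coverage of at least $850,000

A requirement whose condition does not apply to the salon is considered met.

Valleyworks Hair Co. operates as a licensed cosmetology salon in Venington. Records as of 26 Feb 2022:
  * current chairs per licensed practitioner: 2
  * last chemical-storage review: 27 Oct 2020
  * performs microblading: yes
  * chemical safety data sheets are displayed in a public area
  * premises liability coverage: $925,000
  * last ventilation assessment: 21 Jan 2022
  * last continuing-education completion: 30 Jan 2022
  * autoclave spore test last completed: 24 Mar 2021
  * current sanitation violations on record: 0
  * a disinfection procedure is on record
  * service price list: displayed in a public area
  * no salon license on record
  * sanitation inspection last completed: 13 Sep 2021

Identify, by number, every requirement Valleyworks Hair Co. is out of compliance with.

1. condition 'performs microblading' holds; chemical-storage review 487 days ago vs limit 540 → met
2. sanitation violations on record 0 ≤ 1 → met
3. disinfection procedure present → met
4. sanitation inspection 166 days ago vs limit 180 → met
5. chemical safety data sheets present → met
6. ventilation assessment 36 days ago vs limit 45 → met
7. continuing-education completion 27 days ago vs limit 30 → met
8. chairs per licensed practitioner 2 > 1 → not met
9. service price list present → met
10. autoclave spore test 339 days ago vs limit 365 → met
11. salon license absent → not met
12. premises liability coverage $925,000 ≥ $850,000 → met
Not met: 8, 11

8, 11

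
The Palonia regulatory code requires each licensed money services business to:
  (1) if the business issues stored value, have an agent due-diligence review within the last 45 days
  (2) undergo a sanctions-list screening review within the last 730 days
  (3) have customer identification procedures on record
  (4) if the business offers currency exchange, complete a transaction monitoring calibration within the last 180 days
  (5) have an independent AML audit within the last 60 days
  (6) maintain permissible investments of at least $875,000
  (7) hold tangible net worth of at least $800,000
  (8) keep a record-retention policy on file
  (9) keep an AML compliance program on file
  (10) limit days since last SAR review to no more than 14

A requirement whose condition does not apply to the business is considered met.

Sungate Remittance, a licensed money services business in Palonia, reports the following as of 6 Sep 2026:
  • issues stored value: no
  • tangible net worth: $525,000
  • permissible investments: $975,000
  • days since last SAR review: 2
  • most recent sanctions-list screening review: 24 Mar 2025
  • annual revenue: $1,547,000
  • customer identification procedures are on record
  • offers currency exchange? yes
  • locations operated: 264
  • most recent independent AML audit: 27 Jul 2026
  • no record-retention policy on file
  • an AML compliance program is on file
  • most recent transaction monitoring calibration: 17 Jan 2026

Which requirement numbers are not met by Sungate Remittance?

4, 7, 8

1. condition 'issues stored value' does not hold → requirement n/a → met
2. sanctions-list screening review 531 days ago vs limit 730 → met
3. customer identification procedures present → met
4. condition 'offers currency exchange' holds; transaction monitoring calibration 232 days ago vs limit 180 → not met
5. independent AML audit 41 days ago vs limit 60 → met
6. permissible investments $975,000 ≥ $875,000 → met
7. tangible net worth $525,000 < $800,000 → not met
8. record-retention policy absent → not met
9. AML compliance program present → met
10. days since last SAR review 2 ≤ 14 → met
Not met: 4, 7, 8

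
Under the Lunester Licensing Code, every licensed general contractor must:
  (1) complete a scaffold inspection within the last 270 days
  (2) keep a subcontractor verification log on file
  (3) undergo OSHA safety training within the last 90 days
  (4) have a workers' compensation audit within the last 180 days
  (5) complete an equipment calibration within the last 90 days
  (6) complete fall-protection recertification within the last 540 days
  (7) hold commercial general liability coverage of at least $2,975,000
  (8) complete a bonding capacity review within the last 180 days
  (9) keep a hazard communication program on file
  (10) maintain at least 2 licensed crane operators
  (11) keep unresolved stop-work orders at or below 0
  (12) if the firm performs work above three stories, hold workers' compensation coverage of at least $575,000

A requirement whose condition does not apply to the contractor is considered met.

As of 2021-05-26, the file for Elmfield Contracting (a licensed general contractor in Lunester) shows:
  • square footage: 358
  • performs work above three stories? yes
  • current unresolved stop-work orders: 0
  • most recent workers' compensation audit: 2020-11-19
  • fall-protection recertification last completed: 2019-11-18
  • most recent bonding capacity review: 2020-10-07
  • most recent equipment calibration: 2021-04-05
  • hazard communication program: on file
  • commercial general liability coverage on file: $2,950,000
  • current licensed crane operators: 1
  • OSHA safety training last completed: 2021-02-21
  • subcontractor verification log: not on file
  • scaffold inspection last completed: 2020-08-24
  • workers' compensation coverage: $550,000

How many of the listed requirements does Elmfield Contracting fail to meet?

9

1. scaffold inspection 275 days ago vs limit 270 → not met
2. subcontractor verification log absent → not met
3. OSHA safety training 94 days ago vs limit 90 → not met
4. workers' compensation audit 188 days ago vs limit 180 → not met
5. equipment calibration 51 days ago vs limit 90 → met
6. fall-protection recertification 555 days ago vs limit 540 → not met
7. commercial general liability coverage $2,950,000 < $2,975,000 → not met
8. bonding capacity review 231 days ago vs limit 180 → not met
9. hazard communication program present → met
10. licensed crane operators 1 < 2 → not met
11. unresolved stop-work orders 0 ≤ 0 → met
12. condition 'performs work above three stories' holds; workers' compensation coverage $550,000 < $575,000 → not met
Not met: 9 of 12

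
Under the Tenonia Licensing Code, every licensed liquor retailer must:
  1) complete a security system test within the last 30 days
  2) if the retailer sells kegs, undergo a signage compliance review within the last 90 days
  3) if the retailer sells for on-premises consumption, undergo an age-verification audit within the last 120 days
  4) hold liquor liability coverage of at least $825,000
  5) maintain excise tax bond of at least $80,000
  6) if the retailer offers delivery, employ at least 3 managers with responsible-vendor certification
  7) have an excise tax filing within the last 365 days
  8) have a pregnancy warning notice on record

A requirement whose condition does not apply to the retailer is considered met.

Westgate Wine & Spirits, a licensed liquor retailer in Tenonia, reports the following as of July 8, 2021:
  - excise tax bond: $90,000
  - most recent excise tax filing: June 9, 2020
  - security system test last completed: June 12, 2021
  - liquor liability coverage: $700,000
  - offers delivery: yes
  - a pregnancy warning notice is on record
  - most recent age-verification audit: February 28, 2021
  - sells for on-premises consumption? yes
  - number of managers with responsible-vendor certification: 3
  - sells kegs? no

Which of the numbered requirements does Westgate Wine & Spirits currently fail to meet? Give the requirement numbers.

3, 4, 7

1. security system test 26 days ago vs limit 30 → met
2. condition 'sells kegs' does not hold → requirement n/a → met
3. condition 'sells for on-premises consumption' holds; age-verification audit 130 days ago vs limit 120 → not met
4. liquor liability coverage $700,000 < $825,000 → not met
5. excise tax bond $90,000 ≥ $80,000 → met
6. condition 'offers delivery' holds; managers with responsible-vendor certification 3 ≥ 3 → met
7. excise tax filing 394 days ago vs limit 365 → not met
8. pregnancy warning notice present → met
Not met: 3, 4, 7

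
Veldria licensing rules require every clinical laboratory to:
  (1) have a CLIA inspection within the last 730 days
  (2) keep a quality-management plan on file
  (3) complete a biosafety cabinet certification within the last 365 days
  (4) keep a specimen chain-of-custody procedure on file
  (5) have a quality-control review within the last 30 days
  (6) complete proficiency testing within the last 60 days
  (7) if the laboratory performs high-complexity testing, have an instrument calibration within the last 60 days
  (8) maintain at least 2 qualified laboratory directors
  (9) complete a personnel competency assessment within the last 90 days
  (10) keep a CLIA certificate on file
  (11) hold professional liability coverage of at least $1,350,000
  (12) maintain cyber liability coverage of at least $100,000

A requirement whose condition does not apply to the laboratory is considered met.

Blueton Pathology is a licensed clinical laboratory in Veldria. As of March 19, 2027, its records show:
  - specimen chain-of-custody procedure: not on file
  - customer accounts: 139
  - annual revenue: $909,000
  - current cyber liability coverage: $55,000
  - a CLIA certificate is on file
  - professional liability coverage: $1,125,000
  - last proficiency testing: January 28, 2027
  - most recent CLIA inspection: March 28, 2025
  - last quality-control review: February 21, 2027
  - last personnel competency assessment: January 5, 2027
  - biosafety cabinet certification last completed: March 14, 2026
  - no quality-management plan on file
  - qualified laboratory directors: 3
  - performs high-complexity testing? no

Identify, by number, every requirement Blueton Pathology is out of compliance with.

1. CLIA inspection 721 days ago vs limit 730 → met
2. quality-management plan absent → not met
3. biosafety cabinet certification 370 days ago vs limit 365 → not met
4. specimen chain-of-custody procedure absent → not met
5. quality-control review 26 days ago vs limit 30 → met
6. proficiency testing 50 days ago vs limit 60 → met
7. condition 'performs high-complexity testing' does not hold → requirement n/a → met
8. qualified laboratory directors 3 ≥ 2 → met
9. personnel competency assessment 73 days ago vs limit 90 → met
10. CLIA certificate present → met
11. professional liability coverage $1,125,000 < $1,350,000 → not met
12. cyber liability coverage $55,000 < $100,000 → not met
Not met: 2, 3, 4, 11, 12

2, 3, 4, 11, 12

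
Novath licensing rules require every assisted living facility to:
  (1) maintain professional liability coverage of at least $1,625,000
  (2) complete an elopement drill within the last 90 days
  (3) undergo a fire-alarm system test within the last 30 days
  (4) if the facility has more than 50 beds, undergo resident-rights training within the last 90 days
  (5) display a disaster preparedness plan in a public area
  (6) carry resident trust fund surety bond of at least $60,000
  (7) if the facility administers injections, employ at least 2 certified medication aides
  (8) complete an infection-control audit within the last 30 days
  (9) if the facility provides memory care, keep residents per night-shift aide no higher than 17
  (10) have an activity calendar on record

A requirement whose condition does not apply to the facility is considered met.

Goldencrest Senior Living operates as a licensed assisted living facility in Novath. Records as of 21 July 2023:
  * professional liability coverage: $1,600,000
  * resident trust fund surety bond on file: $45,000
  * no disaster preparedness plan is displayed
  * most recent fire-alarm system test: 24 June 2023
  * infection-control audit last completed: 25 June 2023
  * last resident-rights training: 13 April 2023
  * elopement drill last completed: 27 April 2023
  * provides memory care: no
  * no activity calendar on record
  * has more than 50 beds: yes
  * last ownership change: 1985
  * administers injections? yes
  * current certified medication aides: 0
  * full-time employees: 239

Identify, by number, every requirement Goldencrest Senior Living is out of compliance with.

1, 4, 5, 6, 7, 10

1. professional liability coverage $1,600,000 < $1,625,000 → not met
2. elopement drill 85 days ago vs limit 90 → met
3. fire-alarm system test 27 days ago vs limit 30 → met
4. condition 'has more than 50 beds' holds; resident-rights training 99 days ago vs limit 90 → not met
5. disaster preparedness plan absent → not met
6. resident trust fund surety bond $45,000 < $60,000 → not met
7. condition 'administers injections' holds; certified medication aides 0 < 2 → not met
8. infection-control audit 26 days ago vs limit 30 → met
9. condition 'provides memory care' does not hold → requirement n/a → met
10. activity calendar absent → not met
Not met: 1, 4, 5, 6, 7, 10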